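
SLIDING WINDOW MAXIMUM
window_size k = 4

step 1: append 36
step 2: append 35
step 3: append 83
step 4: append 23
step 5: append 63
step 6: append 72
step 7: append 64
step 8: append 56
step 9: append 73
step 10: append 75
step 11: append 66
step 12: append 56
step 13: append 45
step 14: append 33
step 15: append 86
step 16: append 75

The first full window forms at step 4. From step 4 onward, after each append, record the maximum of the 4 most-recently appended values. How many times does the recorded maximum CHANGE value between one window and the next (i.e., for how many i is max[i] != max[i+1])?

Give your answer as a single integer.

step 1: append 36 -> window=[36] (not full yet)
step 2: append 35 -> window=[36, 35] (not full yet)
step 3: append 83 -> window=[36, 35, 83] (not full yet)
step 4: append 23 -> window=[36, 35, 83, 23] -> max=83
step 5: append 63 -> window=[35, 83, 23, 63] -> max=83
step 6: append 72 -> window=[83, 23, 63, 72] -> max=83
step 7: append 64 -> window=[23, 63, 72, 64] -> max=72
step 8: append 56 -> window=[63, 72, 64, 56] -> max=72
step 9: append 73 -> window=[72, 64, 56, 73] -> max=73
step 10: append 75 -> window=[64, 56, 73, 75] -> max=75
step 11: append 66 -> window=[56, 73, 75, 66] -> max=75
step 12: append 56 -> window=[73, 75, 66, 56] -> max=75
step 13: append 45 -> window=[75, 66, 56, 45] -> max=75
step 14: append 33 -> window=[66, 56, 45, 33] -> max=66
step 15: append 86 -> window=[56, 45, 33, 86] -> max=86
step 16: append 75 -> window=[45, 33, 86, 75] -> max=86
Recorded maximums: 83 83 83 72 72 73 75 75 75 75 66 86 86
Changes between consecutive maximums: 5

Answer: 5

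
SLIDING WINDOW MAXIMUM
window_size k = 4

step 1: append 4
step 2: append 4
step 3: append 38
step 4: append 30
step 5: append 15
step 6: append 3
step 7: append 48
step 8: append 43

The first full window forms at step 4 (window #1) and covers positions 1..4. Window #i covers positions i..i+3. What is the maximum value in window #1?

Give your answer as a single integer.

Answer: 38

Derivation:
step 1: append 4 -> window=[4] (not full yet)
step 2: append 4 -> window=[4, 4] (not full yet)
step 3: append 38 -> window=[4, 4, 38] (not full yet)
step 4: append 30 -> window=[4, 4, 38, 30] -> max=38
Window #1 max = 38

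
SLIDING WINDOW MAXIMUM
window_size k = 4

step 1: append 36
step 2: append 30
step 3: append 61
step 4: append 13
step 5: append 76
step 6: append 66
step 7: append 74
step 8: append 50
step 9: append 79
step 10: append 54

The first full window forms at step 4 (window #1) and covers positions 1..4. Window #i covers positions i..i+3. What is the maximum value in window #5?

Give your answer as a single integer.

Answer: 76

Derivation:
step 1: append 36 -> window=[36] (not full yet)
step 2: append 30 -> window=[36, 30] (not full yet)
step 3: append 61 -> window=[36, 30, 61] (not full yet)
step 4: append 13 -> window=[36, 30, 61, 13] -> max=61
step 5: append 76 -> window=[30, 61, 13, 76] -> max=76
step 6: append 66 -> window=[61, 13, 76, 66] -> max=76
step 7: append 74 -> window=[13, 76, 66, 74] -> max=76
step 8: append 50 -> window=[76, 66, 74, 50] -> max=76
Window #5 max = 76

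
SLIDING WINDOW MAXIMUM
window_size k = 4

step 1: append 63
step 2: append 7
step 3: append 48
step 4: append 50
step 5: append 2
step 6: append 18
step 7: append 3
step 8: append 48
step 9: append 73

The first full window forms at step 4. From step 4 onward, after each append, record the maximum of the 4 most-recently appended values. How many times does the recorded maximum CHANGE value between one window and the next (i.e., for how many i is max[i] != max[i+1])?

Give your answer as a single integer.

Answer: 3

Derivation:
step 1: append 63 -> window=[63] (not full yet)
step 2: append 7 -> window=[63, 7] (not full yet)
step 3: append 48 -> window=[63, 7, 48] (not full yet)
step 4: append 50 -> window=[63, 7, 48, 50] -> max=63
step 5: append 2 -> window=[7, 48, 50, 2] -> max=50
step 6: append 18 -> window=[48, 50, 2, 18] -> max=50
step 7: append 3 -> window=[50, 2, 18, 3] -> max=50
step 8: append 48 -> window=[2, 18, 3, 48] -> max=48
step 9: append 73 -> window=[18, 3, 48, 73] -> max=73
Recorded maximums: 63 50 50 50 48 73
Changes between consecutive maximums: 3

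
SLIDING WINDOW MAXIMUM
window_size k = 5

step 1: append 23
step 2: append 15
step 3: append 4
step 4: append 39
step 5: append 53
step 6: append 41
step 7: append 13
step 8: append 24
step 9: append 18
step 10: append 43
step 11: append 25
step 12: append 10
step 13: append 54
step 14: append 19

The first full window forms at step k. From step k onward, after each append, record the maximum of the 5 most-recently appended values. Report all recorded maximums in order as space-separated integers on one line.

Answer: 53 53 53 53 53 43 43 43 54 54

Derivation:
step 1: append 23 -> window=[23] (not full yet)
step 2: append 15 -> window=[23, 15] (not full yet)
step 3: append 4 -> window=[23, 15, 4] (not full yet)
step 4: append 39 -> window=[23, 15, 4, 39] (not full yet)
step 5: append 53 -> window=[23, 15, 4, 39, 53] -> max=53
step 6: append 41 -> window=[15, 4, 39, 53, 41] -> max=53
step 7: append 13 -> window=[4, 39, 53, 41, 13] -> max=53
step 8: append 24 -> window=[39, 53, 41, 13, 24] -> max=53
step 9: append 18 -> window=[53, 41, 13, 24, 18] -> max=53
step 10: append 43 -> window=[41, 13, 24, 18, 43] -> max=43
step 11: append 25 -> window=[13, 24, 18, 43, 25] -> max=43
step 12: append 10 -> window=[24, 18, 43, 25, 10] -> max=43
step 13: append 54 -> window=[18, 43, 25, 10, 54] -> max=54
step 14: append 19 -> window=[43, 25, 10, 54, 19] -> max=54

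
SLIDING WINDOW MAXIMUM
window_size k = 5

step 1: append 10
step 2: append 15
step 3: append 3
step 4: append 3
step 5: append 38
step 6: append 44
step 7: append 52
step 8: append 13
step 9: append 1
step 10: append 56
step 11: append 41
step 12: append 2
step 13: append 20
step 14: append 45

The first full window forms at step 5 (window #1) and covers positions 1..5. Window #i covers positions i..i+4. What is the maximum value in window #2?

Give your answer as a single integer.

step 1: append 10 -> window=[10] (not full yet)
step 2: append 15 -> window=[10, 15] (not full yet)
step 3: append 3 -> window=[10, 15, 3] (not full yet)
step 4: append 3 -> window=[10, 15, 3, 3] (not full yet)
step 5: append 38 -> window=[10, 15, 3, 3, 38] -> max=38
step 6: append 44 -> window=[15, 3, 3, 38, 44] -> max=44
Window #2 max = 44

Answer: 44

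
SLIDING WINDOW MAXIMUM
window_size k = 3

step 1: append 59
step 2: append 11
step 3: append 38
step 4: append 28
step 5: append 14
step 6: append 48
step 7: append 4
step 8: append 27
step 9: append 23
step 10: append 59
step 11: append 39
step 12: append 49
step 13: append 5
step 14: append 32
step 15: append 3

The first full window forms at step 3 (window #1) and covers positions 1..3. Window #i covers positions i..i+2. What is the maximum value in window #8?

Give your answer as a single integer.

Answer: 59

Derivation:
step 1: append 59 -> window=[59] (not full yet)
step 2: append 11 -> window=[59, 11] (not full yet)
step 3: append 38 -> window=[59, 11, 38] -> max=59
step 4: append 28 -> window=[11, 38, 28] -> max=38
step 5: append 14 -> window=[38, 28, 14] -> max=38
step 6: append 48 -> window=[28, 14, 48] -> max=48
step 7: append 4 -> window=[14, 48, 4] -> max=48
step 8: append 27 -> window=[48, 4, 27] -> max=48
step 9: append 23 -> window=[4, 27, 23] -> max=27
step 10: append 59 -> window=[27, 23, 59] -> max=59
Window #8 max = 59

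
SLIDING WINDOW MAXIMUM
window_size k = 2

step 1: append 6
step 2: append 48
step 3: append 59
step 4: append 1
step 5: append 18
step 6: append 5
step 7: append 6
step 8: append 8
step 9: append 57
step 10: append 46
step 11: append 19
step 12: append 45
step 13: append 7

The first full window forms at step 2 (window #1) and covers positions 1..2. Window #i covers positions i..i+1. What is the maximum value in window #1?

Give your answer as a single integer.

step 1: append 6 -> window=[6] (not full yet)
step 2: append 48 -> window=[6, 48] -> max=48
Window #1 max = 48

Answer: 48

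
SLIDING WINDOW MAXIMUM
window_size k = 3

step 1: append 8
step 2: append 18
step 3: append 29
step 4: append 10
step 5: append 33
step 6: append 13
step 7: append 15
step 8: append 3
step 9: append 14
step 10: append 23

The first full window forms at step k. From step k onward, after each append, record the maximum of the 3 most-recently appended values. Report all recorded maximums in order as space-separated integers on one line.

step 1: append 8 -> window=[8] (not full yet)
step 2: append 18 -> window=[8, 18] (not full yet)
step 3: append 29 -> window=[8, 18, 29] -> max=29
step 4: append 10 -> window=[18, 29, 10] -> max=29
step 5: append 33 -> window=[29, 10, 33] -> max=33
step 6: append 13 -> window=[10, 33, 13] -> max=33
step 7: append 15 -> window=[33, 13, 15] -> max=33
step 8: append 3 -> window=[13, 15, 3] -> max=15
step 9: append 14 -> window=[15, 3, 14] -> max=15
step 10: append 23 -> window=[3, 14, 23] -> max=23

Answer: 29 29 33 33 33 15 15 23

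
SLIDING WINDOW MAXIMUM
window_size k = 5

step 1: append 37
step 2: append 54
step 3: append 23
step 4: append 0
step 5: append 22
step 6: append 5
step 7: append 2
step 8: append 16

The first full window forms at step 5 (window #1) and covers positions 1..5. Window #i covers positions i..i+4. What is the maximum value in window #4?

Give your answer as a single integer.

step 1: append 37 -> window=[37] (not full yet)
step 2: append 54 -> window=[37, 54] (not full yet)
step 3: append 23 -> window=[37, 54, 23] (not full yet)
step 4: append 0 -> window=[37, 54, 23, 0] (not full yet)
step 5: append 22 -> window=[37, 54, 23, 0, 22] -> max=54
step 6: append 5 -> window=[54, 23, 0, 22, 5] -> max=54
step 7: append 2 -> window=[23, 0, 22, 5, 2] -> max=23
step 8: append 16 -> window=[0, 22, 5, 2, 16] -> max=22
Window #4 max = 22

Answer: 22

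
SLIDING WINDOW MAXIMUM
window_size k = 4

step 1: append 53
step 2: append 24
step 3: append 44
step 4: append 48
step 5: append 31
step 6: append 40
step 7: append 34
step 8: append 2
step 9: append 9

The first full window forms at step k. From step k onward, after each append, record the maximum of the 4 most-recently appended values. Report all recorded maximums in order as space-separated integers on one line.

step 1: append 53 -> window=[53] (not full yet)
step 2: append 24 -> window=[53, 24] (not full yet)
step 3: append 44 -> window=[53, 24, 44] (not full yet)
step 4: append 48 -> window=[53, 24, 44, 48] -> max=53
step 5: append 31 -> window=[24, 44, 48, 31] -> max=48
step 6: append 40 -> window=[44, 48, 31, 40] -> max=48
step 7: append 34 -> window=[48, 31, 40, 34] -> max=48
step 8: append 2 -> window=[31, 40, 34, 2] -> max=40
step 9: append 9 -> window=[40, 34, 2, 9] -> max=40

Answer: 53 48 48 48 40 40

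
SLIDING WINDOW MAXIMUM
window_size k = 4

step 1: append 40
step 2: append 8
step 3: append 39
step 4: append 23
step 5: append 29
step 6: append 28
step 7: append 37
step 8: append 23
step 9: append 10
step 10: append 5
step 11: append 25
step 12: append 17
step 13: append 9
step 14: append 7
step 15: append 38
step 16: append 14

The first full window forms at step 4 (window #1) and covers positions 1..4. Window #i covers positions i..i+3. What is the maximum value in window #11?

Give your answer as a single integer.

Answer: 25

Derivation:
step 1: append 40 -> window=[40] (not full yet)
step 2: append 8 -> window=[40, 8] (not full yet)
step 3: append 39 -> window=[40, 8, 39] (not full yet)
step 4: append 23 -> window=[40, 8, 39, 23] -> max=40
step 5: append 29 -> window=[8, 39, 23, 29] -> max=39
step 6: append 28 -> window=[39, 23, 29, 28] -> max=39
step 7: append 37 -> window=[23, 29, 28, 37] -> max=37
step 8: append 23 -> window=[29, 28, 37, 23] -> max=37
step 9: append 10 -> window=[28, 37, 23, 10] -> max=37
step 10: append 5 -> window=[37, 23, 10, 5] -> max=37
step 11: append 25 -> window=[23, 10, 5, 25] -> max=25
step 12: append 17 -> window=[10, 5, 25, 17] -> max=25
step 13: append 9 -> window=[5, 25, 17, 9] -> max=25
step 14: append 7 -> window=[25, 17, 9, 7] -> max=25
Window #11 max = 25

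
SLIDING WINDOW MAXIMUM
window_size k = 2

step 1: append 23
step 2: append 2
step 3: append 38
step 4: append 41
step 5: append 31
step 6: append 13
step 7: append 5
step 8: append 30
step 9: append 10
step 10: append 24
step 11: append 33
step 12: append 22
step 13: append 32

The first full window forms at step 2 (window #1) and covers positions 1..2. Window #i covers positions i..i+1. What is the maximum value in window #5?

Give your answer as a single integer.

Answer: 31

Derivation:
step 1: append 23 -> window=[23] (not full yet)
step 2: append 2 -> window=[23, 2] -> max=23
step 3: append 38 -> window=[2, 38] -> max=38
step 4: append 41 -> window=[38, 41] -> max=41
step 5: append 31 -> window=[41, 31] -> max=41
step 6: append 13 -> window=[31, 13] -> max=31
Window #5 max = 31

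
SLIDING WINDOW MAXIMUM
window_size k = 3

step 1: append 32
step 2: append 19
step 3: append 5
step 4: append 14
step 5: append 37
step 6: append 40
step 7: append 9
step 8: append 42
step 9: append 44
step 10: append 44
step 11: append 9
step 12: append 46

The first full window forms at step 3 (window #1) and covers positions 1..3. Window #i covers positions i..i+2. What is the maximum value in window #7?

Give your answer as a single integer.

step 1: append 32 -> window=[32] (not full yet)
step 2: append 19 -> window=[32, 19] (not full yet)
step 3: append 5 -> window=[32, 19, 5] -> max=32
step 4: append 14 -> window=[19, 5, 14] -> max=19
step 5: append 37 -> window=[5, 14, 37] -> max=37
step 6: append 40 -> window=[14, 37, 40] -> max=40
step 7: append 9 -> window=[37, 40, 9] -> max=40
step 8: append 42 -> window=[40, 9, 42] -> max=42
step 9: append 44 -> window=[9, 42, 44] -> max=44
Window #7 max = 44

Answer: 44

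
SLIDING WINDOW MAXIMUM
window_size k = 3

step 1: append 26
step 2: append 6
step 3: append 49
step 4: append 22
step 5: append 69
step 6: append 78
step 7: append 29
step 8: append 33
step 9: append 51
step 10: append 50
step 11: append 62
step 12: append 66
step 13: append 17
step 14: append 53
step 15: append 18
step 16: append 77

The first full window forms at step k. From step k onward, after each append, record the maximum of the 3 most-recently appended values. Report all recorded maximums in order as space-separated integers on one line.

Answer: 49 49 69 78 78 78 51 51 62 66 66 66 53 77

Derivation:
step 1: append 26 -> window=[26] (not full yet)
step 2: append 6 -> window=[26, 6] (not full yet)
step 3: append 49 -> window=[26, 6, 49] -> max=49
step 4: append 22 -> window=[6, 49, 22] -> max=49
step 5: append 69 -> window=[49, 22, 69] -> max=69
step 6: append 78 -> window=[22, 69, 78] -> max=78
step 7: append 29 -> window=[69, 78, 29] -> max=78
step 8: append 33 -> window=[78, 29, 33] -> max=78
step 9: append 51 -> window=[29, 33, 51] -> max=51
step 10: append 50 -> window=[33, 51, 50] -> max=51
step 11: append 62 -> window=[51, 50, 62] -> max=62
step 12: append 66 -> window=[50, 62, 66] -> max=66
step 13: append 17 -> window=[62, 66, 17] -> max=66
step 14: append 53 -> window=[66, 17, 53] -> max=66
step 15: append 18 -> window=[17, 53, 18] -> max=53
step 16: append 77 -> window=[53, 18, 77] -> max=77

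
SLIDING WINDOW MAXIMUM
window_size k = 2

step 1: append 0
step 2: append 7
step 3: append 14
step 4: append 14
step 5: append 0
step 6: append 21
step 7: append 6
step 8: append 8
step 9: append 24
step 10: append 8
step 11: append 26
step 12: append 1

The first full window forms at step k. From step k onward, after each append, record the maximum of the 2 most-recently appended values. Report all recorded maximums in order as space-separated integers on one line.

step 1: append 0 -> window=[0] (not full yet)
step 2: append 7 -> window=[0, 7] -> max=7
step 3: append 14 -> window=[7, 14] -> max=14
step 4: append 14 -> window=[14, 14] -> max=14
step 5: append 0 -> window=[14, 0] -> max=14
step 6: append 21 -> window=[0, 21] -> max=21
step 7: append 6 -> window=[21, 6] -> max=21
step 8: append 8 -> window=[6, 8] -> max=8
step 9: append 24 -> window=[8, 24] -> max=24
step 10: append 8 -> window=[24, 8] -> max=24
step 11: append 26 -> window=[8, 26] -> max=26
step 12: append 1 -> window=[26, 1] -> max=26

Answer: 7 14 14 14 21 21 8 24 24 26 26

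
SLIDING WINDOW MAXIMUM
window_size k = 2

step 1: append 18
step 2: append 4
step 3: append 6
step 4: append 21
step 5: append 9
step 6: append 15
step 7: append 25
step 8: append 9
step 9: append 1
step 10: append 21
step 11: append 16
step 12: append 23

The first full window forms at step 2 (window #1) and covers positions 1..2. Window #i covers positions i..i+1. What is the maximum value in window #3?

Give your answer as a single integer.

Answer: 21

Derivation:
step 1: append 18 -> window=[18] (not full yet)
step 2: append 4 -> window=[18, 4] -> max=18
step 3: append 6 -> window=[4, 6] -> max=6
step 4: append 21 -> window=[6, 21] -> max=21
Window #3 max = 21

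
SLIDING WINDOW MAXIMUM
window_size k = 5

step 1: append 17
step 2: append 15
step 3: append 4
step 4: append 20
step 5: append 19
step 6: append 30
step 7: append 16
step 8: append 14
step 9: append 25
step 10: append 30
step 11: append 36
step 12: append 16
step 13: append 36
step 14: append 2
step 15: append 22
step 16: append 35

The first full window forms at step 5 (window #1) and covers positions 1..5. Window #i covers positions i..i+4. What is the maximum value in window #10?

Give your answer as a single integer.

Answer: 36

Derivation:
step 1: append 17 -> window=[17] (not full yet)
step 2: append 15 -> window=[17, 15] (not full yet)
step 3: append 4 -> window=[17, 15, 4] (not full yet)
step 4: append 20 -> window=[17, 15, 4, 20] (not full yet)
step 5: append 19 -> window=[17, 15, 4, 20, 19] -> max=20
step 6: append 30 -> window=[15, 4, 20, 19, 30] -> max=30
step 7: append 16 -> window=[4, 20, 19, 30, 16] -> max=30
step 8: append 14 -> window=[20, 19, 30, 16, 14] -> max=30
step 9: append 25 -> window=[19, 30, 16, 14, 25] -> max=30
step 10: append 30 -> window=[30, 16, 14, 25, 30] -> max=30
step 11: append 36 -> window=[16, 14, 25, 30, 36] -> max=36
step 12: append 16 -> window=[14, 25, 30, 36, 16] -> max=36
step 13: append 36 -> window=[25, 30, 36, 16, 36] -> max=36
step 14: append 2 -> window=[30, 36, 16, 36, 2] -> max=36
Window #10 max = 36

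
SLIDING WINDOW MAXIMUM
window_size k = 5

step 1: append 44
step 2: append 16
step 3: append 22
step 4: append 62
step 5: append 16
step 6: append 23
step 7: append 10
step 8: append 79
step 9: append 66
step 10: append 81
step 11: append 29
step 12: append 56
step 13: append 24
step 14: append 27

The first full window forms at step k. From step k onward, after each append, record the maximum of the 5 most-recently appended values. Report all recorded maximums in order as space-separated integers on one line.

step 1: append 44 -> window=[44] (not full yet)
step 2: append 16 -> window=[44, 16] (not full yet)
step 3: append 22 -> window=[44, 16, 22] (not full yet)
step 4: append 62 -> window=[44, 16, 22, 62] (not full yet)
step 5: append 16 -> window=[44, 16, 22, 62, 16] -> max=62
step 6: append 23 -> window=[16, 22, 62, 16, 23] -> max=62
step 7: append 10 -> window=[22, 62, 16, 23, 10] -> max=62
step 8: append 79 -> window=[62, 16, 23, 10, 79] -> max=79
step 9: append 66 -> window=[16, 23, 10, 79, 66] -> max=79
step 10: append 81 -> window=[23, 10, 79, 66, 81] -> max=81
step 11: append 29 -> window=[10, 79, 66, 81, 29] -> max=81
step 12: append 56 -> window=[79, 66, 81, 29, 56] -> max=81
step 13: append 24 -> window=[66, 81, 29, 56, 24] -> max=81
step 14: append 27 -> window=[81, 29, 56, 24, 27] -> max=81

Answer: 62 62 62 79 79 81 81 81 81 81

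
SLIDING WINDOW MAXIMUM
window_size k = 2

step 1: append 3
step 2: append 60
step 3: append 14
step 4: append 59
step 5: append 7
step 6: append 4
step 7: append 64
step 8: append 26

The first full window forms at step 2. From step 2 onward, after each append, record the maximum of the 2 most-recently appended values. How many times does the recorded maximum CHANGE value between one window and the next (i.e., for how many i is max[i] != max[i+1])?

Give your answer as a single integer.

step 1: append 3 -> window=[3] (not full yet)
step 2: append 60 -> window=[3, 60] -> max=60
step 3: append 14 -> window=[60, 14] -> max=60
step 4: append 59 -> window=[14, 59] -> max=59
step 5: append 7 -> window=[59, 7] -> max=59
step 6: append 4 -> window=[7, 4] -> max=7
step 7: append 64 -> window=[4, 64] -> max=64
step 8: append 26 -> window=[64, 26] -> max=64
Recorded maximums: 60 60 59 59 7 64 64
Changes between consecutive maximums: 3

Answer: 3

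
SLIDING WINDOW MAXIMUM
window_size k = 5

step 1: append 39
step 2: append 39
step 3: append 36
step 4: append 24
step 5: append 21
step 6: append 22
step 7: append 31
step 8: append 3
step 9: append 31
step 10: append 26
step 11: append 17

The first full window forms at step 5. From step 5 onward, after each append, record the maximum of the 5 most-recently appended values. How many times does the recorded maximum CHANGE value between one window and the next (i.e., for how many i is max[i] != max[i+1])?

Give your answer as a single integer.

step 1: append 39 -> window=[39] (not full yet)
step 2: append 39 -> window=[39, 39] (not full yet)
step 3: append 36 -> window=[39, 39, 36] (not full yet)
step 4: append 24 -> window=[39, 39, 36, 24] (not full yet)
step 5: append 21 -> window=[39, 39, 36, 24, 21] -> max=39
step 6: append 22 -> window=[39, 36, 24, 21, 22] -> max=39
step 7: append 31 -> window=[36, 24, 21, 22, 31] -> max=36
step 8: append 3 -> window=[24, 21, 22, 31, 3] -> max=31
step 9: append 31 -> window=[21, 22, 31, 3, 31] -> max=31
step 10: append 26 -> window=[22, 31, 3, 31, 26] -> max=31
step 11: append 17 -> window=[31, 3, 31, 26, 17] -> max=31
Recorded maximums: 39 39 36 31 31 31 31
Changes between consecutive maximums: 2

Answer: 2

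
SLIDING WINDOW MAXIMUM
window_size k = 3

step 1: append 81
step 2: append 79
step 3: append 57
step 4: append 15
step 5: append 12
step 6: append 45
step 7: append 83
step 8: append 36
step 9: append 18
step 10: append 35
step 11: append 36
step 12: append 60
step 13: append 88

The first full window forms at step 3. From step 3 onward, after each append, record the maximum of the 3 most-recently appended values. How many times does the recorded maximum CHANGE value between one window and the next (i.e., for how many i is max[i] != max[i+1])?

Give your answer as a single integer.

step 1: append 81 -> window=[81] (not full yet)
step 2: append 79 -> window=[81, 79] (not full yet)
step 3: append 57 -> window=[81, 79, 57] -> max=81
step 4: append 15 -> window=[79, 57, 15] -> max=79
step 5: append 12 -> window=[57, 15, 12] -> max=57
step 6: append 45 -> window=[15, 12, 45] -> max=45
step 7: append 83 -> window=[12, 45, 83] -> max=83
step 8: append 36 -> window=[45, 83, 36] -> max=83
step 9: append 18 -> window=[83, 36, 18] -> max=83
step 10: append 35 -> window=[36, 18, 35] -> max=36
step 11: append 36 -> window=[18, 35, 36] -> max=36
step 12: append 60 -> window=[35, 36, 60] -> max=60
step 13: append 88 -> window=[36, 60, 88] -> max=88
Recorded maximums: 81 79 57 45 83 83 83 36 36 60 88
Changes between consecutive maximums: 7

Answer: 7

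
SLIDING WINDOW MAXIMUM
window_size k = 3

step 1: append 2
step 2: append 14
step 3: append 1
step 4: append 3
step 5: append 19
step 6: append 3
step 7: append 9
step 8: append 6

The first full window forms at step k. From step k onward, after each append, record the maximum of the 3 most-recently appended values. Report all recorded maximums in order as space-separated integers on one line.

Answer: 14 14 19 19 19 9

Derivation:
step 1: append 2 -> window=[2] (not full yet)
step 2: append 14 -> window=[2, 14] (not full yet)
step 3: append 1 -> window=[2, 14, 1] -> max=14
step 4: append 3 -> window=[14, 1, 3] -> max=14
step 5: append 19 -> window=[1, 3, 19] -> max=19
step 6: append 3 -> window=[3, 19, 3] -> max=19
step 7: append 9 -> window=[19, 3, 9] -> max=19
step 8: append 6 -> window=[3, 9, 6] -> max=9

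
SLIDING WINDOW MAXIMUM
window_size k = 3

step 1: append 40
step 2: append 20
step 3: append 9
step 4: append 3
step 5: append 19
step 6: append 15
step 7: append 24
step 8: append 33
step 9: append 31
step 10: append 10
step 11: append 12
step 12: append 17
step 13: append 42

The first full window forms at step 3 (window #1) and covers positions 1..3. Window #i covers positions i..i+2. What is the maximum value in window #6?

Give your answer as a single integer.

step 1: append 40 -> window=[40] (not full yet)
step 2: append 20 -> window=[40, 20] (not full yet)
step 3: append 9 -> window=[40, 20, 9] -> max=40
step 4: append 3 -> window=[20, 9, 3] -> max=20
step 5: append 19 -> window=[9, 3, 19] -> max=19
step 6: append 15 -> window=[3, 19, 15] -> max=19
step 7: append 24 -> window=[19, 15, 24] -> max=24
step 8: append 33 -> window=[15, 24, 33] -> max=33
Window #6 max = 33

Answer: 33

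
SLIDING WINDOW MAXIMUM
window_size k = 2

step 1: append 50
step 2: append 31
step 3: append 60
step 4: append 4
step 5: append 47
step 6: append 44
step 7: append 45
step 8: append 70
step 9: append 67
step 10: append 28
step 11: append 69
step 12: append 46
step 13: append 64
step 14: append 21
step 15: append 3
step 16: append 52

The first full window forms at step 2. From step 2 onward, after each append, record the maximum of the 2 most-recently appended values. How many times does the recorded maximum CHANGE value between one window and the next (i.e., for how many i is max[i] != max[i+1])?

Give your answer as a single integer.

step 1: append 50 -> window=[50] (not full yet)
step 2: append 31 -> window=[50, 31] -> max=50
step 3: append 60 -> window=[31, 60] -> max=60
step 4: append 4 -> window=[60, 4] -> max=60
step 5: append 47 -> window=[4, 47] -> max=47
step 6: append 44 -> window=[47, 44] -> max=47
step 7: append 45 -> window=[44, 45] -> max=45
step 8: append 70 -> window=[45, 70] -> max=70
step 9: append 67 -> window=[70, 67] -> max=70
step 10: append 28 -> window=[67, 28] -> max=67
step 11: append 69 -> window=[28, 69] -> max=69
step 12: append 46 -> window=[69, 46] -> max=69
step 13: append 64 -> window=[46, 64] -> max=64
step 14: append 21 -> window=[64, 21] -> max=64
step 15: append 3 -> window=[21, 3] -> max=21
step 16: append 52 -> window=[3, 52] -> max=52
Recorded maximums: 50 60 60 47 47 45 70 70 67 69 69 64 64 21 52
Changes between consecutive maximums: 9

Answer: 9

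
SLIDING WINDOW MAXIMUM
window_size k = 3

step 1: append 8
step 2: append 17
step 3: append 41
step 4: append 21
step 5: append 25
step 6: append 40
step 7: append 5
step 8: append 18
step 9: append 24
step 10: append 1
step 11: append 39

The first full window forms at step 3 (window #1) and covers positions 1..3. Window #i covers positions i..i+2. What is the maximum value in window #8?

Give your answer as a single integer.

step 1: append 8 -> window=[8] (not full yet)
step 2: append 17 -> window=[8, 17] (not full yet)
step 3: append 41 -> window=[8, 17, 41] -> max=41
step 4: append 21 -> window=[17, 41, 21] -> max=41
step 5: append 25 -> window=[41, 21, 25] -> max=41
step 6: append 40 -> window=[21, 25, 40] -> max=40
step 7: append 5 -> window=[25, 40, 5] -> max=40
step 8: append 18 -> window=[40, 5, 18] -> max=40
step 9: append 24 -> window=[5, 18, 24] -> max=24
step 10: append 1 -> window=[18, 24, 1] -> max=24
Window #8 max = 24

Answer: 24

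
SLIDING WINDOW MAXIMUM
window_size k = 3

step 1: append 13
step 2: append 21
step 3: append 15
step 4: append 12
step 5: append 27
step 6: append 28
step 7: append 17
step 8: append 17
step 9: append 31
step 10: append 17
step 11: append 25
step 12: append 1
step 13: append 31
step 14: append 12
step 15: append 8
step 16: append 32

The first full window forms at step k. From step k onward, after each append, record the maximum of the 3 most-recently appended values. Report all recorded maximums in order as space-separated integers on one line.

Answer: 21 21 27 28 28 28 31 31 31 25 31 31 31 32

Derivation:
step 1: append 13 -> window=[13] (not full yet)
step 2: append 21 -> window=[13, 21] (not full yet)
step 3: append 15 -> window=[13, 21, 15] -> max=21
step 4: append 12 -> window=[21, 15, 12] -> max=21
step 5: append 27 -> window=[15, 12, 27] -> max=27
step 6: append 28 -> window=[12, 27, 28] -> max=28
step 7: append 17 -> window=[27, 28, 17] -> max=28
step 8: append 17 -> window=[28, 17, 17] -> max=28
step 9: append 31 -> window=[17, 17, 31] -> max=31
step 10: append 17 -> window=[17, 31, 17] -> max=31
step 11: append 25 -> window=[31, 17, 25] -> max=31
step 12: append 1 -> window=[17, 25, 1] -> max=25
step 13: append 31 -> window=[25, 1, 31] -> max=31
step 14: append 12 -> window=[1, 31, 12] -> max=31
step 15: append 8 -> window=[31, 12, 8] -> max=31
step 16: append 32 -> window=[12, 8, 32] -> max=32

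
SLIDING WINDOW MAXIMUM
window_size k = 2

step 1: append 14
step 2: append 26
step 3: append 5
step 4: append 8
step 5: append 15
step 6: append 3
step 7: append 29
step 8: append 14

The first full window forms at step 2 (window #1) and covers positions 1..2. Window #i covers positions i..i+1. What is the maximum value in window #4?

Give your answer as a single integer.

step 1: append 14 -> window=[14] (not full yet)
step 2: append 26 -> window=[14, 26] -> max=26
step 3: append 5 -> window=[26, 5] -> max=26
step 4: append 8 -> window=[5, 8] -> max=8
step 5: append 15 -> window=[8, 15] -> max=15
Window #4 max = 15

Answer: 15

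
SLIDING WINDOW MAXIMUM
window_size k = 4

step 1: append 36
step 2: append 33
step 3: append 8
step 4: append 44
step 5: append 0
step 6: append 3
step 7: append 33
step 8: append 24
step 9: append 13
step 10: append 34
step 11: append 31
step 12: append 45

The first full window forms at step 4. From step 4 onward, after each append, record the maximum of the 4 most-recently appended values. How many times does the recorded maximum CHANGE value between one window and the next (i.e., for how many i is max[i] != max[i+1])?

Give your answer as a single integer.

Answer: 3

Derivation:
step 1: append 36 -> window=[36] (not full yet)
step 2: append 33 -> window=[36, 33] (not full yet)
step 3: append 8 -> window=[36, 33, 8] (not full yet)
step 4: append 44 -> window=[36, 33, 8, 44] -> max=44
step 5: append 0 -> window=[33, 8, 44, 0] -> max=44
step 6: append 3 -> window=[8, 44, 0, 3] -> max=44
step 7: append 33 -> window=[44, 0, 3, 33] -> max=44
step 8: append 24 -> window=[0, 3, 33, 24] -> max=33
step 9: append 13 -> window=[3, 33, 24, 13] -> max=33
step 10: append 34 -> window=[33, 24, 13, 34] -> max=34
step 11: append 31 -> window=[24, 13, 34, 31] -> max=34
step 12: append 45 -> window=[13, 34, 31, 45] -> max=45
Recorded maximums: 44 44 44 44 33 33 34 34 45
Changes between consecutive maximums: 3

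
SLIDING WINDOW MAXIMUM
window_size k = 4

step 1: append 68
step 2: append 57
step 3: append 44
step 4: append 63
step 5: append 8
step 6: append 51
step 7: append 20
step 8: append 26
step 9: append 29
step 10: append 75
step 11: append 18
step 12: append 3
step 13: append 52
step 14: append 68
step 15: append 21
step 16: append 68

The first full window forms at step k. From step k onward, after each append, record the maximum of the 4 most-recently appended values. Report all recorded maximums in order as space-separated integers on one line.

step 1: append 68 -> window=[68] (not full yet)
step 2: append 57 -> window=[68, 57] (not full yet)
step 3: append 44 -> window=[68, 57, 44] (not full yet)
step 4: append 63 -> window=[68, 57, 44, 63] -> max=68
step 5: append 8 -> window=[57, 44, 63, 8] -> max=63
step 6: append 51 -> window=[44, 63, 8, 51] -> max=63
step 7: append 20 -> window=[63, 8, 51, 20] -> max=63
step 8: append 26 -> window=[8, 51, 20, 26] -> max=51
step 9: append 29 -> window=[51, 20, 26, 29] -> max=51
step 10: append 75 -> window=[20, 26, 29, 75] -> max=75
step 11: append 18 -> window=[26, 29, 75, 18] -> max=75
step 12: append 3 -> window=[29, 75, 18, 3] -> max=75
step 13: append 52 -> window=[75, 18, 3, 52] -> max=75
step 14: append 68 -> window=[18, 3, 52, 68] -> max=68
step 15: append 21 -> window=[3, 52, 68, 21] -> max=68
step 16: append 68 -> window=[52, 68, 21, 68] -> max=68

Answer: 68 63 63 63 51 51 75 75 75 75 68 68 68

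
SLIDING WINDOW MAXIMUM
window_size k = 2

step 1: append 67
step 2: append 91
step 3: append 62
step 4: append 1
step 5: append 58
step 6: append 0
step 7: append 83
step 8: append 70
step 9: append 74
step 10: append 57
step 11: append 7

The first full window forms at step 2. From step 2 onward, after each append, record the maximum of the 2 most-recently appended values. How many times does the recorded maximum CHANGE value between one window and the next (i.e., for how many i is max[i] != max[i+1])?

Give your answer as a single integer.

step 1: append 67 -> window=[67] (not full yet)
step 2: append 91 -> window=[67, 91] -> max=91
step 3: append 62 -> window=[91, 62] -> max=91
step 4: append 1 -> window=[62, 1] -> max=62
step 5: append 58 -> window=[1, 58] -> max=58
step 6: append 0 -> window=[58, 0] -> max=58
step 7: append 83 -> window=[0, 83] -> max=83
step 8: append 70 -> window=[83, 70] -> max=83
step 9: append 74 -> window=[70, 74] -> max=74
step 10: append 57 -> window=[74, 57] -> max=74
step 11: append 7 -> window=[57, 7] -> max=57
Recorded maximums: 91 91 62 58 58 83 83 74 74 57
Changes between consecutive maximums: 5

Answer: 5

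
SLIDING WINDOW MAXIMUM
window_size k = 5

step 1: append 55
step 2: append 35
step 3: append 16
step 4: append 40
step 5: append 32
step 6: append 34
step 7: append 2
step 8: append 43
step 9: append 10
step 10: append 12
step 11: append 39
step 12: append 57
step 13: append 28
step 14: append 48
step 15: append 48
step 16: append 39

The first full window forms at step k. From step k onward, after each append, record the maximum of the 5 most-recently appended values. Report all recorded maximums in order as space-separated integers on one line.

step 1: append 55 -> window=[55] (not full yet)
step 2: append 35 -> window=[55, 35] (not full yet)
step 3: append 16 -> window=[55, 35, 16] (not full yet)
step 4: append 40 -> window=[55, 35, 16, 40] (not full yet)
step 5: append 32 -> window=[55, 35, 16, 40, 32] -> max=55
step 6: append 34 -> window=[35, 16, 40, 32, 34] -> max=40
step 7: append 2 -> window=[16, 40, 32, 34, 2] -> max=40
step 8: append 43 -> window=[40, 32, 34, 2, 43] -> max=43
step 9: append 10 -> window=[32, 34, 2, 43, 10] -> max=43
step 10: append 12 -> window=[34, 2, 43, 10, 12] -> max=43
step 11: append 39 -> window=[2, 43, 10, 12, 39] -> max=43
step 12: append 57 -> window=[43, 10, 12, 39, 57] -> max=57
step 13: append 28 -> window=[10, 12, 39, 57, 28] -> max=57
step 14: append 48 -> window=[12, 39, 57, 28, 48] -> max=57
step 15: append 48 -> window=[39, 57, 28, 48, 48] -> max=57
step 16: append 39 -> window=[57, 28, 48, 48, 39] -> max=57

Answer: 55 40 40 43 43 43 43 57 57 57 57 57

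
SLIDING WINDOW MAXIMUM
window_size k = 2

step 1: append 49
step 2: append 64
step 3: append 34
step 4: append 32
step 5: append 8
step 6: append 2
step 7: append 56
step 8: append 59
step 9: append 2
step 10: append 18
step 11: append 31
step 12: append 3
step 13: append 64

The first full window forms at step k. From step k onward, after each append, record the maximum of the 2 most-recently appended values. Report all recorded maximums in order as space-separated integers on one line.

Answer: 64 64 34 32 8 56 59 59 18 31 31 64

Derivation:
step 1: append 49 -> window=[49] (not full yet)
step 2: append 64 -> window=[49, 64] -> max=64
step 3: append 34 -> window=[64, 34] -> max=64
step 4: append 32 -> window=[34, 32] -> max=34
step 5: append 8 -> window=[32, 8] -> max=32
step 6: append 2 -> window=[8, 2] -> max=8
step 7: append 56 -> window=[2, 56] -> max=56
step 8: append 59 -> window=[56, 59] -> max=59
step 9: append 2 -> window=[59, 2] -> max=59
step 10: append 18 -> window=[2, 18] -> max=18
step 11: append 31 -> window=[18, 31] -> max=31
step 12: append 3 -> window=[31, 3] -> max=31
step 13: append 64 -> window=[3, 64] -> max=64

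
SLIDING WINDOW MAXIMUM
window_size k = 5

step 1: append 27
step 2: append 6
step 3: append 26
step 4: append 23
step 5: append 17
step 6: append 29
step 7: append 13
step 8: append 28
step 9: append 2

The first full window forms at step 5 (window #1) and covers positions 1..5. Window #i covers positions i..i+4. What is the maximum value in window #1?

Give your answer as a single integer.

Answer: 27

Derivation:
step 1: append 27 -> window=[27] (not full yet)
step 2: append 6 -> window=[27, 6] (not full yet)
step 3: append 26 -> window=[27, 6, 26] (not full yet)
step 4: append 23 -> window=[27, 6, 26, 23] (not full yet)
step 5: append 17 -> window=[27, 6, 26, 23, 17] -> max=27
Window #1 max = 27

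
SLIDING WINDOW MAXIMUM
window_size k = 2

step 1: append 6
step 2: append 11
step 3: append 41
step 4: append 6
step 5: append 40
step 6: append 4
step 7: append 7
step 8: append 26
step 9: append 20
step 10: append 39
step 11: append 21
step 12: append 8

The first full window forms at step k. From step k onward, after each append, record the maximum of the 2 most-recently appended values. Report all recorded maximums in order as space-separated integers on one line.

Answer: 11 41 41 40 40 7 26 26 39 39 21

Derivation:
step 1: append 6 -> window=[6] (not full yet)
step 2: append 11 -> window=[6, 11] -> max=11
step 3: append 41 -> window=[11, 41] -> max=41
step 4: append 6 -> window=[41, 6] -> max=41
step 5: append 40 -> window=[6, 40] -> max=40
step 6: append 4 -> window=[40, 4] -> max=40
step 7: append 7 -> window=[4, 7] -> max=7
step 8: append 26 -> window=[7, 26] -> max=26
step 9: append 20 -> window=[26, 20] -> max=26
step 10: append 39 -> window=[20, 39] -> max=39
step 11: append 21 -> window=[39, 21] -> max=39
step 12: append 8 -> window=[21, 8] -> max=21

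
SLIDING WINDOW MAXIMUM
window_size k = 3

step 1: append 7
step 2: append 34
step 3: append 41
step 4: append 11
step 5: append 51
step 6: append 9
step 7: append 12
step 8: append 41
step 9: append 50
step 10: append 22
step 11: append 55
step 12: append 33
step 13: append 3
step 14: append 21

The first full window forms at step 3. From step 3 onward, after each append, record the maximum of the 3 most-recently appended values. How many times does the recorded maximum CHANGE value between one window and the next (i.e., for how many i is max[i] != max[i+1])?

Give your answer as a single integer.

step 1: append 7 -> window=[7] (not full yet)
step 2: append 34 -> window=[7, 34] (not full yet)
step 3: append 41 -> window=[7, 34, 41] -> max=41
step 4: append 11 -> window=[34, 41, 11] -> max=41
step 5: append 51 -> window=[41, 11, 51] -> max=51
step 6: append 9 -> window=[11, 51, 9] -> max=51
step 7: append 12 -> window=[51, 9, 12] -> max=51
step 8: append 41 -> window=[9, 12, 41] -> max=41
step 9: append 50 -> window=[12, 41, 50] -> max=50
step 10: append 22 -> window=[41, 50, 22] -> max=50
step 11: append 55 -> window=[50, 22, 55] -> max=55
step 12: append 33 -> window=[22, 55, 33] -> max=55
step 13: append 3 -> window=[55, 33, 3] -> max=55
step 14: append 21 -> window=[33, 3, 21] -> max=33
Recorded maximums: 41 41 51 51 51 41 50 50 55 55 55 33
Changes between consecutive maximums: 5

Answer: 5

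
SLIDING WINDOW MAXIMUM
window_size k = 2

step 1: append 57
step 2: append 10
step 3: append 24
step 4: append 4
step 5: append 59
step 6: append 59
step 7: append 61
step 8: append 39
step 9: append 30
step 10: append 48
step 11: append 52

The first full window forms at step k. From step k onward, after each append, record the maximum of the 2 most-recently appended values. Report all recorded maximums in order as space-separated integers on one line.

Answer: 57 24 24 59 59 61 61 39 48 52

Derivation:
step 1: append 57 -> window=[57] (not full yet)
step 2: append 10 -> window=[57, 10] -> max=57
step 3: append 24 -> window=[10, 24] -> max=24
step 4: append 4 -> window=[24, 4] -> max=24
step 5: append 59 -> window=[4, 59] -> max=59
step 6: append 59 -> window=[59, 59] -> max=59
step 7: append 61 -> window=[59, 61] -> max=61
step 8: append 39 -> window=[61, 39] -> max=61
step 9: append 30 -> window=[39, 30] -> max=39
step 10: append 48 -> window=[30, 48] -> max=48
step 11: append 52 -> window=[48, 52] -> max=52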